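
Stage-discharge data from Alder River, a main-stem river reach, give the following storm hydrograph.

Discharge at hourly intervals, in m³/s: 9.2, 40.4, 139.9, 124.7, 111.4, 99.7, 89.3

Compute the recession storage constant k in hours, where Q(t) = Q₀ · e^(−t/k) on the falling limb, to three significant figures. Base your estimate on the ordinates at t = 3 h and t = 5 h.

On the falling limb, Q drops from 124.7 to 99.7 m³/s between t = 3 h and t = 5 h (Δt = 2 h).
k = −Δt / ln(Q₂/Q₁) = −2 / ln(99.7/124.7) = 8.94 h.

k ≈ 8.94 h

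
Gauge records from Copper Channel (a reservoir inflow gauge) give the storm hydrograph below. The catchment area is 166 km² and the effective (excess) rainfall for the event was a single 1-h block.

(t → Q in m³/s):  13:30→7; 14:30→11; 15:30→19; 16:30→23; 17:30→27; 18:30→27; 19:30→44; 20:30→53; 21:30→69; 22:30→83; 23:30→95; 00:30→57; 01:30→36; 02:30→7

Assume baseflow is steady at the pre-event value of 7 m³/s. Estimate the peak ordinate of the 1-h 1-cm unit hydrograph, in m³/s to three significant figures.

U_p ≈ 88.2 m³/s

Direct runoff: 0.0, 4.0, 12.0, 16.0, 20.0, 20.0, 37.0, 46.0, 62.0, 76.0, 88.0, 50.0, 29.0, 0.0 m³/s; ΣQ_DR = 460.0 m³/s, peak = 88.0 m³/s.
Runoff depth d = ΣQ_DR·Δt / A = 460.0 × 3600 / (166 km²) = 9.976 mm.
The 1-cm UH is the DRH scaled by (10 mm)/d, so U_p = 88.0 × 10/9.976 = 88.2 m³/s.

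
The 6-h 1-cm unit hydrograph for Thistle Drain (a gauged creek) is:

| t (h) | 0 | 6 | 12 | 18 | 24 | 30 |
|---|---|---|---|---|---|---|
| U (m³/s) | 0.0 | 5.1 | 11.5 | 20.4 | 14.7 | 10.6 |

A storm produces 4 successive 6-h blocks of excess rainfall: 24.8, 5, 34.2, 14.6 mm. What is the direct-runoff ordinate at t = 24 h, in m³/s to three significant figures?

By discrete convolution, Q_j = Σ (P_i / 10 mm) · U_{j−i}.
At t = 24 h (j=4): Q = (24.8/10)·14.7 + (5/10)·20.4 + (34.2/10)·11.5 + (14.6/10)·5.1 = 93.4 m³/s.

Q ≈ 93.4 m³/s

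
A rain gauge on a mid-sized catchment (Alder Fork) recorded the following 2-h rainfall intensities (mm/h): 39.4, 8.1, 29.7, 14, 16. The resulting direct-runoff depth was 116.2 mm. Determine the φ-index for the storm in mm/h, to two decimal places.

Only the 4 blocks with intensity above φ contribute runoff: 39.4, 29.7, 14, 16 mm/h.
Σ(I−φ)·Δt = d  ⇒  (39.4+29.7+14+16 − 4φ)·2 = 116.2
φ = (99.10 − 116.2/2) / 4 = 10.25 mm/h.

φ ≈ 10.25 mm/h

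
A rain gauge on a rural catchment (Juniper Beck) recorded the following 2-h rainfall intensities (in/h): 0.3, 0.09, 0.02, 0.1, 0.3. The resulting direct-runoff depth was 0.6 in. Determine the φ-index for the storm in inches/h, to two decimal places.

φ ≈ 0.15 in/h

Only the 2 blocks with intensity above φ contribute runoff: 0.3, 0.3 in/h.
Σ(I−φ)·Δt = d  ⇒  (0.3+0.3 − 2φ)·2 = 0.6
φ = (0.6000 − 0.6/2) / 2 = 0.15 in/h.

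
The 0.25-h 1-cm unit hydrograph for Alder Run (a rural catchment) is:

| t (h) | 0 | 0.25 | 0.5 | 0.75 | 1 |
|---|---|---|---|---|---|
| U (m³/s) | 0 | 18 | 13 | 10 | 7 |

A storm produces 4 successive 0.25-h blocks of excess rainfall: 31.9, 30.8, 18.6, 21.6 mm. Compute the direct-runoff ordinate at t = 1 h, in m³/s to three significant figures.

Q ≈ 116 m³/s

By discrete convolution, Q_j = Σ (P_i / 10 mm) · U_{j−i}.
At t = 1 h (j=4): Q = (31.9/10)·7 + (30.8/10)·10 + (18.6/10)·13 + (21.6/10)·18 = 116 m³/s.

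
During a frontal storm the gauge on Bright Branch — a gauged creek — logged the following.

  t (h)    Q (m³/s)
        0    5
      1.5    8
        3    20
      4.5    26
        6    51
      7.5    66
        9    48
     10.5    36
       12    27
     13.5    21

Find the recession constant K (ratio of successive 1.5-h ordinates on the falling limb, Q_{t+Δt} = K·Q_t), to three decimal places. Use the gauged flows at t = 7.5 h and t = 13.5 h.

Using the recession-limb readings at t = 7.5 h and t = 13.5 h: Q falls from 66 to 21 m³/s over 4 intervals.
K = (Q₂/Q₁)^(1/4) = (21/66)^(1/4) = 0.751.

K ≈ 0.751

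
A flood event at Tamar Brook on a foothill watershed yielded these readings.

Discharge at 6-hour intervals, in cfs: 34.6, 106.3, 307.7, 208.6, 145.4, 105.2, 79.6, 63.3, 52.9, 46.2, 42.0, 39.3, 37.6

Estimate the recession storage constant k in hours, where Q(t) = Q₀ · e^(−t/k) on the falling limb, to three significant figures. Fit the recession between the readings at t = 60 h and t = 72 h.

On the falling limb, Q drops from 42.0 to 37.6 cfs between t = 60 h and t = 72 h (Δt = 12 h).
k = −Δt / ln(Q₂/Q₁) = −12 / ln(37.6/42.0) = 108 h.

k ≈ 108 h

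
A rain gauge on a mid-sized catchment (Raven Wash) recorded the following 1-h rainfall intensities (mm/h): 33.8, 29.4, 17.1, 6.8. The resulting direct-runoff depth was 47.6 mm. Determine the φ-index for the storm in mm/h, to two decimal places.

Only the 3 blocks with intensity above φ contribute runoff: 33.8, 29.4, 17.1 mm/h.
Σ(I−φ)·Δt = d  ⇒  (33.8+29.4+17.1 − 3φ)·1 = 47.6
φ = (80.30 − 47.6/1) / 3 = 10.90 mm/h.

φ ≈ 10.90 mm/h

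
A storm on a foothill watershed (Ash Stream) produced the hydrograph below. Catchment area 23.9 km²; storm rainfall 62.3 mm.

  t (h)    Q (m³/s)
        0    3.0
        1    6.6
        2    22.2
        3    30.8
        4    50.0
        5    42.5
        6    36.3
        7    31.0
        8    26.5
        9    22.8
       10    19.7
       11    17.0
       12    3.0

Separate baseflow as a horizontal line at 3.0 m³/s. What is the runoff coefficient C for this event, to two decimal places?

ΣQ_DR = 272.4 m³/s; V = ΣQ_DR·Δt = 9.806 × 10^5 m³.
Runoff depth d = V / A = 41.03 mm.
C = d / P = 41.03 / 62.3 = 0.66.

C ≈ 0.66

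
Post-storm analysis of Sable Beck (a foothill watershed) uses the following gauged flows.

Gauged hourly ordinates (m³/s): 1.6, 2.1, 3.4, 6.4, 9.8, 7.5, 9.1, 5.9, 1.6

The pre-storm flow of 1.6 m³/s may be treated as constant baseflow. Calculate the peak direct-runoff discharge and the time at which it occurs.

Q_p = 8.2 m³/s at t = 4 h

Subtracting baseflow gives direct-runoff ordinates: 0.0, 0.5, 1.8, 4.8, 8.2, 5.9, 7.5, 4.3, 0.0 m³/s.
The maximum is 8.2 m³/s, occurring at the reading for t = 4 h.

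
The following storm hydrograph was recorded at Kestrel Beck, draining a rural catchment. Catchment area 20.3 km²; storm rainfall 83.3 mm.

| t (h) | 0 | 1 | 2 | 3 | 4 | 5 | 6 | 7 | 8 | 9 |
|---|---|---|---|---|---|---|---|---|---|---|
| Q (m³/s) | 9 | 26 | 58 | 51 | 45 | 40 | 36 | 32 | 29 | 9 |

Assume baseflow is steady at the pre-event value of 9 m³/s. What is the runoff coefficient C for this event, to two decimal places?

C ≈ 0.52

ΣQ_DR = 245.0 m³/s; V = ΣQ_DR·Δt = 8.820 × 10^5 m³.
Runoff depth d = V / A = 43.45 mm.
C = d / P = 43.45 / 83.3 = 0.52.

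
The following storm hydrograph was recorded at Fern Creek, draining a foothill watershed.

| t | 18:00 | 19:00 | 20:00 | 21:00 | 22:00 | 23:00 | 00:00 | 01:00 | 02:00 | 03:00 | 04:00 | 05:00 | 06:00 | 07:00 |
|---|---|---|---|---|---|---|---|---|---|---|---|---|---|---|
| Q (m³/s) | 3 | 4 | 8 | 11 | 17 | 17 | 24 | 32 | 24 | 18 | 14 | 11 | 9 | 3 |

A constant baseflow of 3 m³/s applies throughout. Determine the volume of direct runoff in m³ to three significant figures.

Direct-runoff ordinates (Q − Q_b): 0.0, 1.0, 5.0, 8.0, 14.0, 14.0, 21.0, 29.0, 21.0, 15.0, 11.0, 8.0, 6.0, 0.0 m³/s.
ΣQ_DR = 153.0 m³/s.
With Δt = 1 h = 3600 s, V = ΣQ_DR · Δt = 153.0 × 3600 = 5.51 × 10^5 m³.

V ≈ 5.51 × 10^5 m³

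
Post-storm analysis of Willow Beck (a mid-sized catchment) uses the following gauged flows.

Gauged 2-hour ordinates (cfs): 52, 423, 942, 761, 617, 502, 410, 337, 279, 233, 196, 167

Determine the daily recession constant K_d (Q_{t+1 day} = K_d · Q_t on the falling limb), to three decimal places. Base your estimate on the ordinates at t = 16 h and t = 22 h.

Between t = 16 h and t = 22 h the flow falls from 279 to 167 cfs over 3×2 h = 6 h.
Per-interval ratio K = (167/279)^(1/3) = 0.8428; K_d = K^(24/2) = 0.128.

K_d ≈ 0.128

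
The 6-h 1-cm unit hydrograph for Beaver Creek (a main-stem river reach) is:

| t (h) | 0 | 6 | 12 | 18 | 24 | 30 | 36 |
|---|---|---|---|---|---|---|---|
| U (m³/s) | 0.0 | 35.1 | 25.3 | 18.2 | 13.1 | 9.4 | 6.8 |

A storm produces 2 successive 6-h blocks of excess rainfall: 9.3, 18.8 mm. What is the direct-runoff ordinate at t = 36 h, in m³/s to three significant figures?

Q ≈ 24.0 m³/s

By discrete convolution, Q_j = Σ (P_i / 10 mm) · U_{j−i}.
At t = 36 h (j=6): Q = (9.3/10)·6.8 + (18.8/10)·9.4 = 24.0 m³/s.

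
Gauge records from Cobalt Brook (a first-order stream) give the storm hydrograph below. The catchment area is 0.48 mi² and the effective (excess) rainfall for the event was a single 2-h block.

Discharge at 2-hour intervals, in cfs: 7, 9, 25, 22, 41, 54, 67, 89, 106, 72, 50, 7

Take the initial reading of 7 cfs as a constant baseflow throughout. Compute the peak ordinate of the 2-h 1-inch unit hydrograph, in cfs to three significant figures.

U_p ≈ 33.0 cfs

Direct runoff: 0.0, 2.0, 18.0, 15.0, 34.0, 47.0, 60.0, 82.0, 99.0, 65.0, 43.0, 0.0 cfs; ΣQ_DR = 465.0 cfs, peak = 99.0 cfs.
Runoff depth d = ΣQ_DR·Δt / A = 465.0 × 7200 / (0.48 mi²) = 3.002 in.
The 1-inch UH is the DRH scaled by (1 in)/d, so U_p = 99.0 × 1/3.002 = 33.0 cfs.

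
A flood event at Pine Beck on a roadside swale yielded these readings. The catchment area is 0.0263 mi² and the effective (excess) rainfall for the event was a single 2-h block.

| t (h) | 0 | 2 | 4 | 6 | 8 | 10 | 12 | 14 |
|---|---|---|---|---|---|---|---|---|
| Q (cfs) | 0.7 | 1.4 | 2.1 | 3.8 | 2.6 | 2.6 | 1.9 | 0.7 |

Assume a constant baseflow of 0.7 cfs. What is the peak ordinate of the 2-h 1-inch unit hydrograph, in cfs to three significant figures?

U_p ≈ 2.58 cfs

Direct runoff: 0.0, 0.7, 1.4, 3.1, 1.9, 1.9, 1.2, 0.0 cfs; ΣQ_DR = 10.20 cfs, peak = 3.1 cfs.
Runoff depth d = ΣQ_DR·Δt / A = 10.20 × 7200 / (0.0263 mi²) = 1.202 in.
The 1-inch UH is the DRH scaled by (1 in)/d, so U_p = 3.1 × 1/1.202 = 2.58 cfs.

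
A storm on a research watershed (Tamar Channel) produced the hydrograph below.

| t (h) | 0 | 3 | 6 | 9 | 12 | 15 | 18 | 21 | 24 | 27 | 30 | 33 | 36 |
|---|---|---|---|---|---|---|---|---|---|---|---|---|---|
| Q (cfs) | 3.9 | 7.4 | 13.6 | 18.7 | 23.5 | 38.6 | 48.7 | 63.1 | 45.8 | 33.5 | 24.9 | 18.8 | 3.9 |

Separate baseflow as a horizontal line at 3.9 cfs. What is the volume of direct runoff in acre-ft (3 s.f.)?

Direct-runoff ordinates (Q − Q_b): 0.0, 3.5, 9.7, 14.8, 19.6, 34.7, 44.8, 59.2, 41.9, 29.6, 21.0, 14.9, 0.0 cfs.
ΣQ_DR = 293.7 cfs.
With Δt = 3 h = 10800 s, V = ΣQ_DR · Δt = 293.7 × 10800 = 3.17 × 10^6 ft³ = 72.8 acre-ft.

V ≈ 72.8 acre-ft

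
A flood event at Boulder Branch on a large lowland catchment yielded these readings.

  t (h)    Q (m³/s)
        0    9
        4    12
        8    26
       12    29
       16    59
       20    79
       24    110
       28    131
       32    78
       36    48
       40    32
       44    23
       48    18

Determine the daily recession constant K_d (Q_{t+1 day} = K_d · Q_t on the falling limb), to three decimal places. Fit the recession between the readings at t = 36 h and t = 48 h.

Between t = 36 h and t = 48 h the flow falls from 48 to 18 m³/s over 3×4 h = 12 h.
Per-interval ratio K = (18/48)^(1/3) = 0.7211; K_d = K^(24/4) = 0.141.

K_d ≈ 0.141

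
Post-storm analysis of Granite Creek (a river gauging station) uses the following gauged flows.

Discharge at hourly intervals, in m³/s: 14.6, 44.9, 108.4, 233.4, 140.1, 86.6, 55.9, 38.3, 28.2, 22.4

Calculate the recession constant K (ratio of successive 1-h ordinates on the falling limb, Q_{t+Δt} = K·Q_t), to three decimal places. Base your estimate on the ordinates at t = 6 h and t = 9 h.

K ≈ 0.737

Using the recession-limb readings at t = 6 h and t = 9 h: Q falls from 55.9 to 22.4 m³/s over 3 intervals.
K = (Q₂/Q₁)^(1/3) = (22.4/55.9)^(1/3) = 0.737.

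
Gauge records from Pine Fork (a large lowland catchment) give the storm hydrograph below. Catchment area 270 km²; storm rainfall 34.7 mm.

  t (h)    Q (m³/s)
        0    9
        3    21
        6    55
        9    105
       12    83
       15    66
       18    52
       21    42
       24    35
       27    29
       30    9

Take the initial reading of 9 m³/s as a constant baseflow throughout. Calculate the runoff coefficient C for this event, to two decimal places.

C ≈ 0.47

ΣQ_DR = 407.0 m³/s; V = ΣQ_DR·Δt = 4.396 × 10^6 m³.
Runoff depth d = V / A = 16.28 mm.
C = d / P = 16.28 / 34.7 = 0.47.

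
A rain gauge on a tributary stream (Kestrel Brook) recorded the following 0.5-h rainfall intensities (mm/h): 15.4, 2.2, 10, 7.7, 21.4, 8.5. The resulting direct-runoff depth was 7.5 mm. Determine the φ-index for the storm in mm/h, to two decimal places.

Only the 2 blocks with intensity above φ contribute runoff: 15.4, 21.4 mm/h.
Σ(I−φ)·Δt = d  ⇒  (15.4+21.4 − 2φ)·0.5 = 7.5
φ = (36.80 − 7.5/0.5) / 2 = 10.90 mm/h.

φ ≈ 10.90 mm/h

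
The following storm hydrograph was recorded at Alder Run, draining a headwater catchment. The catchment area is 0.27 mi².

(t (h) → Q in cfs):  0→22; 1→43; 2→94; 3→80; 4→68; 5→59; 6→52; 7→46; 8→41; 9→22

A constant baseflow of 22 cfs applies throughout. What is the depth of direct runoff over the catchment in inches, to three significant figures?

d ≈ 1.76 in

Direct runoff: 0.0, 21.0, 72.0, 58.0, 46.0, 37.0, 30.0, 24.0, 19.0, 0.0 cfs; ΣQ_DR = 307.0 cfs.
V = ΣQ_DR · Δt = 307.0 × 3600 s = 1.105 × 10^6 ft³.
Over A = 0.27 mi², depth = V / A = 1.76 in.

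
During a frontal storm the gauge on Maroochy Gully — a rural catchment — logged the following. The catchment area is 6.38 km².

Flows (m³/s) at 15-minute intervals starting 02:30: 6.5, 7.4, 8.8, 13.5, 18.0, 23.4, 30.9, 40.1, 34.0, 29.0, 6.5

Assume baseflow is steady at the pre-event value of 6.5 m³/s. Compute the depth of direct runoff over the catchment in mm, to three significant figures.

Direct runoff: 0.0, 0.9, 2.3, 7.0, 11.5, 16.9, 24.4, 33.6, 27.5, 22.5, 0.0 m³/s; ΣQ_DR = 146.6 m³/s.
V = ΣQ_DR · Δt = 146.6 × 900 s = 1.319 × 10^5 m³.
Over A = 6.38 km², depth = V / A = 20.7 mm.

d ≈ 20.7 mm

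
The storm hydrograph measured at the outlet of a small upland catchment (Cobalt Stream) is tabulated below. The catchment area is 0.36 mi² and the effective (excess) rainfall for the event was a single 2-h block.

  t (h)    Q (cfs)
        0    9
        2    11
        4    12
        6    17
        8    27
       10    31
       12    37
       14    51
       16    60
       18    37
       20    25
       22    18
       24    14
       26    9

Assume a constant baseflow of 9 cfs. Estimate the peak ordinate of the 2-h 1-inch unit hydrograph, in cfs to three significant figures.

U_p ≈ 25.5 cfs

Direct runoff: 0.0, 2.0, 3.0, 8.0, 18.0, 22.0, 28.0, 42.0, 51.0, 28.0, 16.0, 9.0, 5.0, 0.0 cfs; ΣQ_DR = 232.0 cfs, peak = 51.0 cfs.
Runoff depth d = ΣQ_DR·Δt / A = 232.0 × 7200 / (0.36 mi²) = 1.997 in.
The 1-inch UH is the DRH scaled by (1 in)/d, so U_p = 51.0 × 1/1.997 = 25.5 cfs.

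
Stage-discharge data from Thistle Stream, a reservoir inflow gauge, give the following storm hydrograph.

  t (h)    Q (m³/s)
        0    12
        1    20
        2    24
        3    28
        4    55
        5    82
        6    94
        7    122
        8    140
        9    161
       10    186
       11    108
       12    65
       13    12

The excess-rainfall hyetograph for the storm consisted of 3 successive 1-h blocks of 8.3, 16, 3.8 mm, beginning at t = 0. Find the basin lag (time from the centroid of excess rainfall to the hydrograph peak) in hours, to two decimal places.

Centroid of excess rainfall: t_c = Σ P_i·t̄_i / ΣP_i = 1.3399 h (block centres at 0.5, 1.5, 2.5 h).
Hydrograph peak occurs at t = 10 h, so basin lag t_L = 10 − 1.3399 = 8.66 h.

t_L ≈ 8.66 h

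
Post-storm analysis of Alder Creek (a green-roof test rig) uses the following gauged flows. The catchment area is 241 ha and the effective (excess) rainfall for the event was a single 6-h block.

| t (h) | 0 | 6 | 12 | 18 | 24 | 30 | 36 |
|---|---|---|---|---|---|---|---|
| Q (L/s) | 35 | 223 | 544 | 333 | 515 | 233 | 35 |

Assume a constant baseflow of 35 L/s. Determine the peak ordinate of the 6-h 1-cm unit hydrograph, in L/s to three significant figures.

Direct runoff: 0.0, 188.0, 509.0, 298.0, 480.0, 198.0, 0.0 L/s; ΣQ_DR = 1673 L/s, peak = 509.0 L/s.
Runoff depth d = ΣQ_DR·Δt / A = 1673 × 21600 / (241 ha) = 14.99 mm.
The 1-cm UH is the DRH scaled by (10 mm)/d, so U_p = 509.0 × 10/14.99 = 339 L/s.

U_p ≈ 339 L/s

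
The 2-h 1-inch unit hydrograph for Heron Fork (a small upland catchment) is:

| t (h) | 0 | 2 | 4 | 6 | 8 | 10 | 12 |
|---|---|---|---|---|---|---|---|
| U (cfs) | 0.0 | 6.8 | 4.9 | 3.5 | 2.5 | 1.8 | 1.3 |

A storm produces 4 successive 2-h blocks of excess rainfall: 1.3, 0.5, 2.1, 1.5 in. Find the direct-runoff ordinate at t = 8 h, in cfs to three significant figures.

Q ≈ 25.5 cfs

By discrete convolution, Q_j = Σ (P_i / 1 in) · U_{j−i}.
At t = 8 h (j=4): Q = (1.3/1)·2.5 + (0.5/1)·3.5 + (2.1/1)·4.9 + (1.5/1)·6.8 = 25.5 cfs.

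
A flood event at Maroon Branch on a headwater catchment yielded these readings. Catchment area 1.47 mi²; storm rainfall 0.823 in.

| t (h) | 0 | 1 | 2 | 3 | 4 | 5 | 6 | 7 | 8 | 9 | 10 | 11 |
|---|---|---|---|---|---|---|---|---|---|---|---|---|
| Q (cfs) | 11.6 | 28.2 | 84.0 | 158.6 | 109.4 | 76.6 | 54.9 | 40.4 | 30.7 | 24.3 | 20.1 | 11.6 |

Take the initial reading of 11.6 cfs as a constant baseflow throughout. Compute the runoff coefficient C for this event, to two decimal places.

C ≈ 0.65

ΣQ_DR = 511.2 cfs; V = ΣQ_DR·Δt = 1.840 × 10^6 ft³.
Runoff depth d = V / A = 0.5389 in.
C = d / P = 0.5389 / 0.823 = 0.65.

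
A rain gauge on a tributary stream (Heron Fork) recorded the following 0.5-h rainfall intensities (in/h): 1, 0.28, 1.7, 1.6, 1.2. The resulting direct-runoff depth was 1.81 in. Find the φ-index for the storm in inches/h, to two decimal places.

φ ≈ 0.47 in/h

Only the 4 blocks with intensity above φ contribute runoff: 1, 1.7, 1.6, 1.2 in/h.
Σ(I−φ)·Δt = d  ⇒  (1+1.7+1.6+1.2 − 4φ)·0.5 = 1.81
φ = (5.500 − 1.81/0.5) / 4 = 0.47 in/h.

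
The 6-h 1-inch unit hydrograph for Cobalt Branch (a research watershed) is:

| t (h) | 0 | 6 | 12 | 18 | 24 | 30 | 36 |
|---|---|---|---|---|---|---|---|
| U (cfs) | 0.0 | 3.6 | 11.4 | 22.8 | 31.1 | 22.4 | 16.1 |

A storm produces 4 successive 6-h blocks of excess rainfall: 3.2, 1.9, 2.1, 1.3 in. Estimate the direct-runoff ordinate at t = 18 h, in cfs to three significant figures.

Q ≈ 102 cfs

By discrete convolution, Q_j = Σ (P_i / 1 in) · U_{j−i}.
At t = 18 h (j=3): Q = (3.2/1)·22.8 + (1.9/1)·11.4 + (2.1/1)·3.6 + (1.3/1)·0.0 = 102 cfs.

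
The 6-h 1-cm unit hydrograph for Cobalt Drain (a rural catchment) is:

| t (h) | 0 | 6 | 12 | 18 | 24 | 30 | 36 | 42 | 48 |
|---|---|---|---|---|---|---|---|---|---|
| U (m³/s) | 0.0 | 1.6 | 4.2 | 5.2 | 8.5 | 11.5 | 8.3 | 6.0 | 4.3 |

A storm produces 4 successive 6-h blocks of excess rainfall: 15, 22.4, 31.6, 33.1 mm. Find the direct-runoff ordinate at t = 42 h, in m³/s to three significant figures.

Q ≈ 92.1 m³/s

By discrete convolution, Q_j = Σ (P_i / 10 mm) · U_{j−i}.
At t = 42 h (j=7): Q = (15/10)·6.0 + (22.4/10)·8.3 + (31.6/10)·11.5 + (33.1/10)·8.5 = 92.1 m³/s.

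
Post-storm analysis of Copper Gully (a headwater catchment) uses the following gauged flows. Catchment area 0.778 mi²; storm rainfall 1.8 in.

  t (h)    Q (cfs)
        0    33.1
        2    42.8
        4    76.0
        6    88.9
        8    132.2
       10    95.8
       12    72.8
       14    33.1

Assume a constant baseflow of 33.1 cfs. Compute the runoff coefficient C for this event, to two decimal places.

C ≈ 0.69

ΣQ_DR = 309.9 cfs; V = ΣQ_DR·Δt = 2.231 × 10^6 ft³.
Runoff depth d = V / A = 1.234 in.
C = d / P = 1.234 / 1.8 = 0.69.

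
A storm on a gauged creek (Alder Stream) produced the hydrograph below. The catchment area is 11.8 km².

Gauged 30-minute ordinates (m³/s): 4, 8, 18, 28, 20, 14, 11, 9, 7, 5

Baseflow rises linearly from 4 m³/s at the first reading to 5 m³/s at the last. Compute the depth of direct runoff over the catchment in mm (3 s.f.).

d ≈ 12.1 mm

Direct runoff: 0.00, 3.89, 13.78, 23.67, 15.56, 9.44, 6.33, 4.22, 2.11, 0.00 m³/s; ΣQ_DR = 79.00 m³/s.
V = ΣQ_DR · Δt = 79.00 × 1800 s = 1.422 × 10^5 m³.
Over A = 11.8 km², depth = V / A = 12.1 mm.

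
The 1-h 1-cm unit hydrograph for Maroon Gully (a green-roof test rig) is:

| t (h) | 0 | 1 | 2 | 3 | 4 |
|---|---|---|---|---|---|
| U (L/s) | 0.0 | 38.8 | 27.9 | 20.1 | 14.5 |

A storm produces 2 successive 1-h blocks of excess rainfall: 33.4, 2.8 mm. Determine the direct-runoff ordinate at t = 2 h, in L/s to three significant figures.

By discrete convolution, Q_j = Σ (P_i / 10 mm) · U_{j−i}.
At t = 2 h (j=2): Q = (33.4/10)·27.9 + (2.8/10)·38.8 = 104 L/s.

Q ≈ 104 L/s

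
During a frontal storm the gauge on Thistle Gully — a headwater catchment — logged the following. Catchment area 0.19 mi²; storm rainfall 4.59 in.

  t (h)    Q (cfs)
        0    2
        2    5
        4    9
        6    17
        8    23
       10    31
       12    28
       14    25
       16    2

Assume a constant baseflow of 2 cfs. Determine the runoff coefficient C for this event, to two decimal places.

C ≈ 0.44

ΣQ_DR = 124.0 cfs; V = ΣQ_DR·Δt = 8.928 × 10^5 ft³.
Runoff depth d = V / A = 2.023 in.
C = d / P = 2.023 / 4.59 = 0.44.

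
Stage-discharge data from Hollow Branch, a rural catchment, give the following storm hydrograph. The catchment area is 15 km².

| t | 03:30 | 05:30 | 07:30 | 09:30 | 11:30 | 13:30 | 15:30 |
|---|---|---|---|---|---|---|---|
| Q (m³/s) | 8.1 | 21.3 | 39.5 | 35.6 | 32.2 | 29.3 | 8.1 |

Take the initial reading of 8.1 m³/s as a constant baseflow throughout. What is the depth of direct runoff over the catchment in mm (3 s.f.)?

d ≈ 56.4 mm

Direct runoff: 0.0, 13.2, 31.4, 27.5, 24.1, 21.2, 0.0 m³/s; ΣQ_DR = 117.4 m³/s.
V = ΣQ_DR · Δt = 117.4 × 7200 s = 8.453 × 10^5 m³.
Over A = 15 km², depth = V / A = 56.4 mm.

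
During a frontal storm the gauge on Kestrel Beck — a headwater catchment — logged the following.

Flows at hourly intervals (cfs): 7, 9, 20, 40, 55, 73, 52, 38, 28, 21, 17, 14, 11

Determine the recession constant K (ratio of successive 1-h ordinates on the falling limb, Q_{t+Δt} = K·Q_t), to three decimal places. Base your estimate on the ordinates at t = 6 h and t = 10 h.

K ≈ 0.756

Using the recession-limb readings at t = 6 h and t = 10 h: Q falls from 52 to 17 cfs over 4 intervals.
K = (Q₂/Q₁)^(1/4) = (17/52)^(1/4) = 0.756.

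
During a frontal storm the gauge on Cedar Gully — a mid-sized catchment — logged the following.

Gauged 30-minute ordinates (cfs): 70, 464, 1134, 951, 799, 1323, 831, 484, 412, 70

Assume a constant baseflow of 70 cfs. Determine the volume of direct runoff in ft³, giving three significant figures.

Direct-runoff ordinates (Q − Q_b): 0.0, 394.0, 1064.0, 881.0, 729.0, 1253.0, 761.0, 414.0, 342.0, 0.0 cfs.
ΣQ_DR = 5838 cfs.
With Δt = 0.5 h = 1800 s, V = ΣQ_DR · Δt = 5838 × 1800 = 1.05 × 10^7 ft³.

V ≈ 1.05 × 10^7 ft³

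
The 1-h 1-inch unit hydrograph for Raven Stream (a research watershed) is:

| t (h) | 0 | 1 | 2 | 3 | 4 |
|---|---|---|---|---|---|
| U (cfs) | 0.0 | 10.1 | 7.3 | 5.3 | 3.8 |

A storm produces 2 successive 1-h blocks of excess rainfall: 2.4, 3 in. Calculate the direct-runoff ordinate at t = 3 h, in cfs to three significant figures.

Q ≈ 34.6 cfs

By discrete convolution, Q_j = Σ (P_i / 1 in) · U_{j−i}.
At t = 3 h (j=3): Q = (2.4/1)·5.3 + (3/1)·7.3 = 34.6 cfs.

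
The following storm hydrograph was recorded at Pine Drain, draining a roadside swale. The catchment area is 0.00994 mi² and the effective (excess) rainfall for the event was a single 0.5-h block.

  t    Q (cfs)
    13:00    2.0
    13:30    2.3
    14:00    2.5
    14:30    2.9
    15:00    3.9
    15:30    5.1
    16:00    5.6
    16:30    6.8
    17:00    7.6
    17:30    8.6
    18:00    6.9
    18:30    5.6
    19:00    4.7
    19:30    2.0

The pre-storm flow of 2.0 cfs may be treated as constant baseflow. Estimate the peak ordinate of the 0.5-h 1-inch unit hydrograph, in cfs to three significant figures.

U_p ≈ 2.20 cfs

Direct runoff: 0.0, 0.3, 0.5, 0.9, 1.9, 3.1, 3.6, 4.8, 5.6, 6.6, 4.9, 3.6, 2.7, 0.0 cfs; ΣQ_DR = 38.50 cfs, peak = 6.6 cfs.
Runoff depth d = ΣQ_DR·Δt / A = 38.50 × 1800 / (0.00994 mi²) = 3.001 in.
The 1-inch UH is the DRH scaled by (1 in)/d, so U_p = 6.6 × 1/3.001 = 2.20 cfs.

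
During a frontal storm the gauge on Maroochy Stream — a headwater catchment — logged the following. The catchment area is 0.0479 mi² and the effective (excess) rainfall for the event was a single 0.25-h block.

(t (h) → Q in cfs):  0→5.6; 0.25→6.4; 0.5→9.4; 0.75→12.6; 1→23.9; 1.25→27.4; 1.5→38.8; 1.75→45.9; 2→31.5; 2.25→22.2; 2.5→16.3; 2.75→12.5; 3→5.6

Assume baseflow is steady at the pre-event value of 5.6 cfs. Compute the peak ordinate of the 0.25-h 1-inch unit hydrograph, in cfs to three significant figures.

Direct runoff: 0.0, 0.8, 3.8, 7.0, 18.3, 21.8, 33.2, 40.3, 25.9, 16.6, 10.7, 6.9, 0.0 cfs; ΣQ_DR = 185.3 cfs, peak = 40.3 cfs.
Runoff depth d = ΣQ_DR·Δt / A = 185.3 × 900 / (0.0479 mi²) = 1.499 in.
The 1-inch UH is the DRH scaled by (1 in)/d, so U_p = 40.3 × 1/1.499 = 26.9 cfs.

U_p ≈ 26.9 cfs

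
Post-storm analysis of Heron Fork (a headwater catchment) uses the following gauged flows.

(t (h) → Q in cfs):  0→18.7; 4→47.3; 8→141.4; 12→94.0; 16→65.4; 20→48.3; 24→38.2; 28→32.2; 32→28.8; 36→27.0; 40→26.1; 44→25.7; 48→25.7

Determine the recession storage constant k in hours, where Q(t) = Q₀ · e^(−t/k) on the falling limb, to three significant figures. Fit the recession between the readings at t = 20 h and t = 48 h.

k ≈ 44.4 h

On the falling limb, Q drops from 48.3 to 25.7 cfs between t = 20 h and t = 48 h (Δt = 28 h).
k = −Δt / ln(Q₂/Q₁) = −28 / ln(25.7/48.3) = 44.4 h.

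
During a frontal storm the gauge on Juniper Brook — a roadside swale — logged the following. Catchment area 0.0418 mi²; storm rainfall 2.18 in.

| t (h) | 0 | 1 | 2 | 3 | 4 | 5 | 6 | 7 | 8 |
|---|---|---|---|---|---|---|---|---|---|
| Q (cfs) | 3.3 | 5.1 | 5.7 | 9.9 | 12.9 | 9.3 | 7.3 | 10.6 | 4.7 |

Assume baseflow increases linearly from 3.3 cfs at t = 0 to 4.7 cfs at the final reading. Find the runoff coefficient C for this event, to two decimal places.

ΣQ_DR = 32.80 cfs; V = ΣQ_DR·Δt = 1.181 × 10^5 ft³.
Runoff depth d = V / A = 1.216 in.
C = d / P = 1.216 / 2.18 = 0.56.

C ≈ 0.56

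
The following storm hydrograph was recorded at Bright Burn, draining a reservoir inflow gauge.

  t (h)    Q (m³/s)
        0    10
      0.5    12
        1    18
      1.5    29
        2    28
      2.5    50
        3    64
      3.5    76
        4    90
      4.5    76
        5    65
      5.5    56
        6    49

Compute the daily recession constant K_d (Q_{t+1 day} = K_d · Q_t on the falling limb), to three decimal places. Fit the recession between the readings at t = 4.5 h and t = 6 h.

K_d ≈ 0.001

Between t = 4.5 h and t = 6 h the flow falls from 76 to 49 m³/s over 3×0.5 h = 1.5 h.
Per-interval ratio K = (49/76)^(1/3) = 0.8639; K_d = K^(24/0.5) = 0.001.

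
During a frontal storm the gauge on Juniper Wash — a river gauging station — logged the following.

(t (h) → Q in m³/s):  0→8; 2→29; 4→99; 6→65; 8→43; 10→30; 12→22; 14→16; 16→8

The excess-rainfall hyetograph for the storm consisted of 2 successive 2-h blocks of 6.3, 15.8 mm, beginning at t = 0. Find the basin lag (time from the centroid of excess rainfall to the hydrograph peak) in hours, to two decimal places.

t_L ≈ 1.57 h

Centroid of excess rainfall: t_c = Σ P_i·t̄_i / ΣP_i = 2.4299 h (block centres at 1, 3 h).
Hydrograph peak occurs at t = 4 h, so basin lag t_L = 4 − 2.4299 = 1.57 h.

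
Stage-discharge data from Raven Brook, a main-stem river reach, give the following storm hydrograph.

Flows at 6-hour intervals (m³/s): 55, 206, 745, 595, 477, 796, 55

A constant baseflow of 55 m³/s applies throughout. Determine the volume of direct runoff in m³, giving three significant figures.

V ≈ 5.50 × 10^7 m³

Direct-runoff ordinates (Q − Q_b): 0.0, 151.0, 690.0, 540.0, 422.0, 741.0, 0.0 m³/s.
ΣQ_DR = 2544 m³/s.
With Δt = 6 h = 21600 s, V = ΣQ_DR · Δt = 2544 × 21600 = 5.50 × 10^7 m³.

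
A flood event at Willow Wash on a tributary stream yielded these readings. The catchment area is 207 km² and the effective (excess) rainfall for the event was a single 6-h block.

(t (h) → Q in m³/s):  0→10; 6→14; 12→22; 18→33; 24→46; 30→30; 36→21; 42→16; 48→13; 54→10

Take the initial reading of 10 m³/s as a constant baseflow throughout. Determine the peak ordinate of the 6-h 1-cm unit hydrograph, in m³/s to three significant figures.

U_p ≈ 30.0 m³/s

Direct runoff: 0.0, 4.0, 12.0, 23.0, 36.0, 20.0, 11.0, 6.0, 3.0, 0.0 m³/s; ΣQ_DR = 115.0 m³/s, peak = 36.0 m³/s.
Runoff depth d = ΣQ_DR·Δt / A = 115.0 × 21600 / (207 km²) = 12.00 mm.
The 1-cm UH is the DRH scaled by (10 mm)/d, so U_p = 36.0 × 10/12.00 = 30.0 m³/s.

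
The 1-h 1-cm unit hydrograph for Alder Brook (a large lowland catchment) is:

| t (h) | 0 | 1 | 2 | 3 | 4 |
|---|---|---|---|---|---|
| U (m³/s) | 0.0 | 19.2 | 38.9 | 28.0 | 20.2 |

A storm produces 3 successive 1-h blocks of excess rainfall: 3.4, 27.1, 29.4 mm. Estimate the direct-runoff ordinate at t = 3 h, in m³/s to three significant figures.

By discrete convolution, Q_j = Σ (P_i / 10 mm) · U_{j−i}.
At t = 3 h (j=3): Q = (3.4/10)·28.0 + (27.1/10)·38.9 + (29.4/10)·19.2 = 171 m³/s.

Q ≈ 171 m³/s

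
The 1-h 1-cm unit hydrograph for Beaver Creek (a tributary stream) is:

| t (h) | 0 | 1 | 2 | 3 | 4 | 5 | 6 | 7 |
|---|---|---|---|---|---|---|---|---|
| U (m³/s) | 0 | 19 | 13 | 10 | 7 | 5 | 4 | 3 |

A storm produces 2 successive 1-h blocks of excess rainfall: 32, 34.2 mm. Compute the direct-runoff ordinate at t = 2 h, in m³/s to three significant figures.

Q ≈ 107 m³/s

By discrete convolution, Q_j = Σ (P_i / 10 mm) · U_{j−i}.
At t = 2 h (j=2): Q = (32/10)·13 + (34.2/10)·19 = 107 m³/s.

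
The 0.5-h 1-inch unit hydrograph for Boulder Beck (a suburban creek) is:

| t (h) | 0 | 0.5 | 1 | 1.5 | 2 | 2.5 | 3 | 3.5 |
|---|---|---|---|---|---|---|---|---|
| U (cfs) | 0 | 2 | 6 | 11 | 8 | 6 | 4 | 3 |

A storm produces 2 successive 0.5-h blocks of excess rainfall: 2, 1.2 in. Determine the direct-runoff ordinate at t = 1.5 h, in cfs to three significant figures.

Q ≈ 29.2 cfs

By discrete convolution, Q_j = Σ (P_i / 1 in) · U_{j−i}.
At t = 1.5 h (j=3): Q = (2/1)·11 + (1.2/1)·6 = 29.2 cfs.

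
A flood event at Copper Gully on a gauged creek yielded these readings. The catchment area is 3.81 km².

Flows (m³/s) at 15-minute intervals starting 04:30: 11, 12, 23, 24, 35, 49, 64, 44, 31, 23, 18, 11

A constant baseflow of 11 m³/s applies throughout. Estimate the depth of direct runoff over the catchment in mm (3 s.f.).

d ≈ 50.3 mm

Direct runoff: 0.0, 1.0, 12.0, 13.0, 24.0, 38.0, 53.0, 33.0, 20.0, 12.0, 7.0, 0.0 m³/s; ΣQ_DR = 213.0 m³/s.
V = ΣQ_DR · Δt = 213.0 × 900 s = 1.917 × 10^5 m³.
Over A = 3.81 km², depth = V / A = 50.3 mm.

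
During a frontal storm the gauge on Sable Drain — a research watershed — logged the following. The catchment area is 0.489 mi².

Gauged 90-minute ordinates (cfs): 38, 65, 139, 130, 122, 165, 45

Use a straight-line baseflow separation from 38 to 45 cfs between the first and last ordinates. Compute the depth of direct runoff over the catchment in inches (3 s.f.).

Direct runoff: 0.00, 25.83, 98.67, 88.50, 79.33, 121.17, 0.00 cfs; ΣQ_DR = 413.5 cfs.
V = ΣQ_DR · Δt = 413.5 × 5400 s = 2.233 × 10^6 ft³.
Over A = 0.489 mi², depth = V / A = 1.97 in.

d ≈ 1.97 in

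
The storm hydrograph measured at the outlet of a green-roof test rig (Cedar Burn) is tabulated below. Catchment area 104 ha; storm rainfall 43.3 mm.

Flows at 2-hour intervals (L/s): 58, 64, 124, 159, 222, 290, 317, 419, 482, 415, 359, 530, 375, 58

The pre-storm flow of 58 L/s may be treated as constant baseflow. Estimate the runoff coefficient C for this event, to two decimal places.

C ≈ 0.49

ΣQ_DR = 3060 L/s; V = ΣQ_DR·Δt = 2.203 × 10^7 L.
Runoff depth d = V / A = 21.18 mm.
C = d / P = 21.18 / 43.3 = 0.49.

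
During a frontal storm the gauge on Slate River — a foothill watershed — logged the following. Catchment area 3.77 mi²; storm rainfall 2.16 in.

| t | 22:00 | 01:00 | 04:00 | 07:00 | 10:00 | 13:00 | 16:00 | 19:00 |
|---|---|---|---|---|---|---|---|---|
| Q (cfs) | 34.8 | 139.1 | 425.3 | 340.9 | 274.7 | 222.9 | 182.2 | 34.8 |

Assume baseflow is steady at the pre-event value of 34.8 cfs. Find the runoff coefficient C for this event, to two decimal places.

C ≈ 0.79

ΣQ_DR = 1376 cfs; V = ΣQ_DR·Δt = 1.486 × 10^7 ft³.
Runoff depth d = V / A = 1.697 in.
C = d / P = 1.697 / 2.16 = 0.79.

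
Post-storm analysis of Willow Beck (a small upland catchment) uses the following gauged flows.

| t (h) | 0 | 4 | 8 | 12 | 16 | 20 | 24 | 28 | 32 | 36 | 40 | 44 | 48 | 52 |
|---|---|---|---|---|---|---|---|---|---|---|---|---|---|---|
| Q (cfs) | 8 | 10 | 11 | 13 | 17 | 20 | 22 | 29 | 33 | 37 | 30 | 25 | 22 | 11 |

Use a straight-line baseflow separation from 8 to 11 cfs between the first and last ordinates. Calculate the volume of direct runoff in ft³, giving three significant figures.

Direct-runoff ordinates (Q − Q_b): 0.00, 1.77, 2.54, 4.31, 8.08, 10.85, 12.62, 19.38, 23.15, 26.92, 19.69, 14.46, 11.23, 0.00 cfs.
ΣQ_DR = 155.0 cfs.
With Δt = 4 h = 14400 s, V = ΣQ_DR · Δt = 155.0 × 14400 = 2.23 × 10^6 ft³.

V ≈ 2.23 × 10^6 ft³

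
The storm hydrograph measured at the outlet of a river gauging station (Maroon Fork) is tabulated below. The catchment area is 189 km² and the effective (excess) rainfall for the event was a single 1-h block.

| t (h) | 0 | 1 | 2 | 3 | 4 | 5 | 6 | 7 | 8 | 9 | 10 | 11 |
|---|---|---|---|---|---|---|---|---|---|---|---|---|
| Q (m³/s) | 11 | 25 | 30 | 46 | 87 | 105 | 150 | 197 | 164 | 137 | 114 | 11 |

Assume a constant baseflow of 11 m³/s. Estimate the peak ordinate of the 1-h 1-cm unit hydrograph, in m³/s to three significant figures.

U_p ≈ 103 m³/s

Direct runoff: 0.0, 14.0, 19.0, 35.0, 76.0, 94.0, 139.0, 186.0, 153.0, 126.0, 103.0, 0.0 m³/s; ΣQ_DR = 945.0 m³/s, peak = 186.0 m³/s.
Runoff depth d = ΣQ_DR·Δt / A = 945.0 × 3600 / (189 km²) = 18.00 mm.
The 1-cm UH is the DRH scaled by (10 mm)/d, so U_p = 186.0 × 10/18.00 = 103 m³/s.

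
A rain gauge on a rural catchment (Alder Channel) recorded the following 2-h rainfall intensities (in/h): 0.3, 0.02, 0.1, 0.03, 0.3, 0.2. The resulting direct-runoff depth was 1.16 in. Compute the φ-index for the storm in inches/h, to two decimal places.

Only the 4 blocks with intensity above φ contribute runoff: 0.3, 0.1, 0.3, 0.2 in/h.
Σ(I−φ)·Δt = d  ⇒  (0.3+0.1+0.3+0.2 − 4φ)·2 = 1.16
φ = (0.9000 − 1.16/2) / 4 = 0.08 in/h.

φ ≈ 0.08 in/h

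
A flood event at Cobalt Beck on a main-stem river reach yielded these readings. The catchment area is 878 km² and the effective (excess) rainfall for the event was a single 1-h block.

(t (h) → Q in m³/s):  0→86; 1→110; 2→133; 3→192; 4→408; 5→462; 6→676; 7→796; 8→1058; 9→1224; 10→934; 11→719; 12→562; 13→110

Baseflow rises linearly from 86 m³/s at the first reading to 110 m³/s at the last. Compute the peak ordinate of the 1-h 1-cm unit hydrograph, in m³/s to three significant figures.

U_p ≈ 448 m³/s

Direct runoff: 0.00, 22.15, 43.31, 100.46, 314.62, 366.77, 578.92, 697.08, 957.23, 1121.38, 829.54, 612.69, 453.85, 0.00 m³/s; ΣQ_DR = 6098 m³/s, peak = 1121.38 m³/s.
Runoff depth d = ΣQ_DR·Δt / A = 6098 × 3600 / (878 km²) = 25.00 mm.
The 1-cm UH is the DRH scaled by (10 mm)/d, so U_p = 1121.38 × 10/25.00 = 448 m³/s.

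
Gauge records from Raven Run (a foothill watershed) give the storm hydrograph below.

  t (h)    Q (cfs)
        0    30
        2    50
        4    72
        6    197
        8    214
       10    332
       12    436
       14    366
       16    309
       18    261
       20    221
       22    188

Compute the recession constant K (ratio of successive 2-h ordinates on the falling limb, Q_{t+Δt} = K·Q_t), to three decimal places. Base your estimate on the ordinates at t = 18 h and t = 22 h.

Using the recession-limb readings at t = 18 h and t = 22 h: Q falls from 261 to 188 cfs over 2 intervals.
K = (Q₂/Q₁)^(1/2) = (188/261)^(1/2) = 0.849.

K ≈ 0.849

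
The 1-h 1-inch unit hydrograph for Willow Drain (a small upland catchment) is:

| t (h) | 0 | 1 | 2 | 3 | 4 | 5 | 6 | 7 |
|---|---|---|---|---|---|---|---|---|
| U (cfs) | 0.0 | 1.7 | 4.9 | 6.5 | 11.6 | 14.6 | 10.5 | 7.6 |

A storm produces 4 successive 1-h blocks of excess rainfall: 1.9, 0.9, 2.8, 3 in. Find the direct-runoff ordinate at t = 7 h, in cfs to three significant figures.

By discrete convolution, Q_j = Σ (P_i / 1 in) · U_{j−i}.
At t = 7 h (j=7): Q = (1.9/1)·7.6 + (0.9/1)·10.5 + (2.8/1)·14.6 + (3/1)·11.6 = 99.6 cfs.

Q ≈ 99.6 cfs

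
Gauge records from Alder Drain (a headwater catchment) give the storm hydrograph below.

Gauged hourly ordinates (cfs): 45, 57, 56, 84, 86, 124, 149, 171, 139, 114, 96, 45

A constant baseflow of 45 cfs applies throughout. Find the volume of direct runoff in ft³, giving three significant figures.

Direct-runoff ordinates (Q − Q_b): 0.0, 12.0, 11.0, 39.0, 41.0, 79.0, 104.0, 126.0, 94.0, 69.0, 51.0, 0.0 cfs.
ΣQ_DR = 626.0 cfs.
With Δt = 1 h = 3600 s, V = ΣQ_DR · Δt = 626.0 × 3600 = 2.25 × 10^6 ft³.

V ≈ 2.25 × 10^6 ft³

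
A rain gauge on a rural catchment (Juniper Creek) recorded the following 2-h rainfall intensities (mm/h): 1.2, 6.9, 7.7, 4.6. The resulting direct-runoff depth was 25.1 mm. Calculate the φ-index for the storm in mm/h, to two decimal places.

Only the 3 blocks with intensity above φ contribute runoff: 6.9, 7.7, 4.6 mm/h.
Σ(I−φ)·Δt = d  ⇒  (6.9+7.7+4.6 − 3φ)·2 = 25.1
φ = (19.20 − 25.1/2) / 3 = 2.22 mm/h.

φ ≈ 2.22 mm/h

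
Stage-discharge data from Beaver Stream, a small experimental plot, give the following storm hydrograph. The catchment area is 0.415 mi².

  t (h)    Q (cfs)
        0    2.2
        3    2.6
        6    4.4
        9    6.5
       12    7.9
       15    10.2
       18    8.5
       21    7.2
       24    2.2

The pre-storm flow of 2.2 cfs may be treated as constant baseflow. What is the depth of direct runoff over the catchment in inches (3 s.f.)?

d ≈ 0.357 in

Direct runoff: 0.0, 0.4, 2.2, 4.3, 5.7, 8.0, 6.3, 5.0, 0.0 cfs; ΣQ_DR = 31.90 cfs.
V = ΣQ_DR · Δt = 31.90 × 10800 s = 3.445 × 10^5 ft³.
Over A = 0.415 mi², depth = V / A = 0.357 in.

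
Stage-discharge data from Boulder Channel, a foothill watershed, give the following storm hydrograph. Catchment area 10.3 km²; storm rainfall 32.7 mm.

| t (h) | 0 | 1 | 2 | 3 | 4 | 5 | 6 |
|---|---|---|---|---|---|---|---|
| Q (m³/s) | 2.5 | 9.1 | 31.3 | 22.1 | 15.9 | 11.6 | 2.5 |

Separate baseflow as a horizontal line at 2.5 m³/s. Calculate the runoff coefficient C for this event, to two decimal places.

C ≈ 0.83

ΣQ_DR = 77.50 m³/s; V = ΣQ_DR·Δt = 2.790 × 10^5 m³.
Runoff depth d = V / A = 27.09 mm.
C = d / P = 27.09 / 32.7 = 0.83.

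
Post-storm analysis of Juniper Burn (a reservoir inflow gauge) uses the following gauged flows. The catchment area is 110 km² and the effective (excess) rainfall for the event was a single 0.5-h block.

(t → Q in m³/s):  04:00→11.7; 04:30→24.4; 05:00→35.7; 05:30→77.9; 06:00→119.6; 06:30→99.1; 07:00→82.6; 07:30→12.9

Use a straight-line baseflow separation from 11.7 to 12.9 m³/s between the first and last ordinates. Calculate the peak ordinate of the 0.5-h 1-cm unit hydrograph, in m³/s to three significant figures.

U_p ≈ 179 m³/s

Direct runoff: 0.00, 12.53, 23.66, 65.69, 107.21, 86.54, 69.87, 0.00 m³/s; ΣQ_DR = 365.5 m³/s, peak = 107.21 m³/s.
Runoff depth d = ΣQ_DR·Δt / A = 365.5 × 1800 / (110 km²) = 5.981 mm.
The 1-cm UH is the DRH scaled by (10 mm)/d, so U_p = 107.21 × 10/5.981 = 179 m³/s.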